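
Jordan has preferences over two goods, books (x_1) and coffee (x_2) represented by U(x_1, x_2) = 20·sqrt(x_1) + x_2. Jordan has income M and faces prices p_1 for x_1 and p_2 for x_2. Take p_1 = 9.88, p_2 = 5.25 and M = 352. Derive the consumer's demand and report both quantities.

x_1* = 28.2361, x_2* = 13.91

MU_x_1 = 10/√x_1, MU_x_2 = 1. Tangency: 10/√x_1 = p_1/p_2.
Thus x_1* = (10·p_2/p_1)² — independent of M — with the rest of income spent on x_2.
Plugging in: x_1* = (10·5.25/9.88)² = 28.2361, x_2* = 13.91.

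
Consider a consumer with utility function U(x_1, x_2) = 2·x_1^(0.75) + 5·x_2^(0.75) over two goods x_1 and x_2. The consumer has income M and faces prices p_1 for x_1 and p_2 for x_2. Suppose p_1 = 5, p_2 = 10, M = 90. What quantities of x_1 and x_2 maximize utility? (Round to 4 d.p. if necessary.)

x_1* = 3.0598, x_2* = 7.4701

Substitute x_2 = (x_2/x_1)·x_1 into the budget: x_1* = M/(p_1 + p_2·(x_2/x_1)).
Numerically x_2/x_1 = 2.441406, so x_1* = 90/(5 + 10·2.441406) = 3.0598 and x_2* = 2.441406·3.0598 = 7.4701.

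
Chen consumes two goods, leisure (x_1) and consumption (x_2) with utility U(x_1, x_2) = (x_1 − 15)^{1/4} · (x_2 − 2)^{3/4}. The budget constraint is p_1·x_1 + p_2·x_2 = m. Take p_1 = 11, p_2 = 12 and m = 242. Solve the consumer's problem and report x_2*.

This is Cobb-Douglas in (x_1−15, x_2−2): tangency gives 0.25·p_2·(x_2−2) = 0.75·p_1·(x_1−15).
After buying the subsistence bundle (15, 2), a share 0.25 of the remaining income goes to x_1: x_1* = 15 + 0.25·(m − 15p_1 − 2p_2)/p_1.
Discretionary income = 242 − 15·11 − 2·12 = 53; x_2* = 2 + 0.75·53/12 = 5.3125.

x_2* = 5.3125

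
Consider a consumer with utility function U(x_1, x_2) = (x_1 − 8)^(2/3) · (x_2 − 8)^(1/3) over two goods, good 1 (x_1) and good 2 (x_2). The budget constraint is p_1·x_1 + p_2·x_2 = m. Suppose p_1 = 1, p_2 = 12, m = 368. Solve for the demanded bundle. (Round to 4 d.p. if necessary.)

This is Cobb-Douglas in (x_1−8, x_2−8): tangency gives 2/3·p_2·(x_2−8) = 1/3·p_1·(x_1−8).
Substituting into the budget: x_1* = 8 + 2/3·(m − 8·p_1 − 8·p_2)/p_1, and x_2* = 8 + 1/3·(…)/p_2.
Discretionary income = 368 − 8·1 − 8·12 = 264; x_1* = 8 + 2/3·264/1 = 184; x_2* = 8 + 1/3·264/12 = 15.3333.

x_1* = 184, x_2* = 15.3333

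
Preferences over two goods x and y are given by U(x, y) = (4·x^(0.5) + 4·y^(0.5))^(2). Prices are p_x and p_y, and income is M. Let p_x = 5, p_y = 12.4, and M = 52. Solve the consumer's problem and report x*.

x* = 7.4115

MRS = MU_x/MU_y = (y/x)^(0.5). Set equal to p_x/p_y.
Solve for the ratio: y/x = [p_x/p_y]^(2).
Substitute y = (y/x)·x into the budget: x* = M/(p_x + p_y·(y/x)).
Numerically y/x = 0.162591, so x* = 52/(5 + 12.4·0.162591) = 7.4115.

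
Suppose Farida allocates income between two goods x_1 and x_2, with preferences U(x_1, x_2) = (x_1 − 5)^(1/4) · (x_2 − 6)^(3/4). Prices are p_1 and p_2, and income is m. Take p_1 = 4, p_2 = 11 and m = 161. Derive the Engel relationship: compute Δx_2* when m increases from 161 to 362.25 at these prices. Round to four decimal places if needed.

MRS = (1/3)·(x_2−6)/(x_1−5). Tangency with p_1/p_2 gives x_2−6 = 3·(p_1/p_2)·(x_1−5).
After buying the subsistence bundle (5, 6), a share 0.25 of the remaining income goes to x_1: x_1* = 5 + 0.25·(m − 5p_1 − 6p_2)/p_1.
Discretionary income = 161 − 5·4 − 6·11 = 75; x_2* = 6 + 0.75·75/11 = 11.1136.
At m' = 362.25: x_2* = 24.8352. Change: 24.8352 − 11.1136 = 13.7216.

Δx_2* = 13.7216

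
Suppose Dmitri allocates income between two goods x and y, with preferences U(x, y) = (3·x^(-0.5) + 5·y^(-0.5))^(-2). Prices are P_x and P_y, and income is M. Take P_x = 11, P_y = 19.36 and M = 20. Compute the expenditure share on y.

MRS = MU_x/MU_y = (3/5)·(y/x)^(1.5). Set equal to P_x/P_y.
Hence y/x = ((5/3)·P_x/P_y)^(1/(1.5)), i.e. raised to the 2/3 power.
Substitute y = (y/x)·x into the budget: x* = M/(P_x + P_y·(y/x)).
Numerically y/x = 0.964326, so x* = 20/(11 + 19.36·0.964326) = 0.6741 and y* = 0.964326·0.6741 = 0.65.
Expenditure on y: 19.36·0.65 = 12.5849; share = 0.6292.

share on y = 0.6292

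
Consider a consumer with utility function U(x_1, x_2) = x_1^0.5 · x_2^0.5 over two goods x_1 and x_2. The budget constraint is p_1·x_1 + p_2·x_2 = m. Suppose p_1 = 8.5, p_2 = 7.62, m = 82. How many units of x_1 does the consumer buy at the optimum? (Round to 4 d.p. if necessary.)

MU_x_1/MU_x_2 = (0.5·x_2)/(0.5·x_1); tangency sets this equal to p_1/p_2.
Rearranging, p_2·x_2 = p_1·x_1. Substituting into the budget gives p_1·x_1·(1 + 1) = m.
Demand: x_1*(p_1,p_2,m) = 0.5·m/p_1 and x_2* = 0.5·m/p_2.
At p_1=8.5, p_2=7.62, m=82: x_1* = 0.5·82/8.5 = 4.8235.

x_1* = 4.8235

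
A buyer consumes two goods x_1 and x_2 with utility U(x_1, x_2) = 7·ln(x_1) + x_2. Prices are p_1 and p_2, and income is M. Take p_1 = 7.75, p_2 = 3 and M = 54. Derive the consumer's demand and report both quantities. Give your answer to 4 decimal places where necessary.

x_1* = 2.7097, x_2* = 11

Set MRS = p_1/p_2: (7/x_1)/1 = p_1/p_2.
So x_1*(p_1,p_2) = 7·p_2/p_1, independent of income; and x_2* = (M − 7·p_2)/p_2.
At the given prices: x_1* = 7·3/7.75 = 2.7097, and x_2* = 11.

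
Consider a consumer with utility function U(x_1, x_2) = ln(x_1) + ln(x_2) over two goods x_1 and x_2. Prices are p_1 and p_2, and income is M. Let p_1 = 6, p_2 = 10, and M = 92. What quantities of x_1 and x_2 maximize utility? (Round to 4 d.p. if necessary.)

Demand: x_1*(p_1,p_2,M) = 0.5·M/p_1 and x_2* = 0.5·M/p_2.
At p_1=6, p_2=10, M=92: x_1* = 0.5·92/6 = 7.6667, x_2* = 4.6.

x_1* = 7.6667, x_2* = 4.6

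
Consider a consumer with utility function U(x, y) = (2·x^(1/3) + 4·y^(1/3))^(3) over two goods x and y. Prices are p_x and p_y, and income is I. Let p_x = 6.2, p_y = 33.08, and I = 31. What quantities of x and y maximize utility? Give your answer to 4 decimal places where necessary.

x* = 2.2477, y* = 0.5158

From the CES first-order condition, (1/2)·(y/x)^(2/3) = p_x/p_y.
Hence y/x = (2·p_x/p_y)^(1/(2/3)), i.e. raised to the 1.5 power.
With the ratio pinned down, the budget gives x* = I/(p_x + p_y·(y/x)) and y* = (y/x)·x*.
Numerically y/x = 0.229501, so x* = 31/(6.2 + 33.08·0.229501) = 2.2477 and y* = 0.229501·2.2477 = 0.5158.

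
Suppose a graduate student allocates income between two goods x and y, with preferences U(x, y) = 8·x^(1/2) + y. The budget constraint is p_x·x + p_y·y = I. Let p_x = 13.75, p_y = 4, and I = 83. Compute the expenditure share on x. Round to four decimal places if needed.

share on x = 0.2243

MU_x = 4/√x, MU_y = 1. Tangency: 4/√x = p_x/p_y.
Thus x* = (4·p_y/p_x)² — independent of I — with the rest of income spent on y.
Plugging in: x* = (4·4/13.75)² = 1.354, y* = 16.0955.
Expenditure on x: 13.75·1.354 = 18.6182; share = 0.2243.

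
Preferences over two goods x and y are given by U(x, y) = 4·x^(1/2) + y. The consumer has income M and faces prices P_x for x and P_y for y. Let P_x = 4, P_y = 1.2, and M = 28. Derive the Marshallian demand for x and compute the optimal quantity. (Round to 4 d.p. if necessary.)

Set MRS = P_x/P_y: 2·x^(−1/2) = P_x/P_y.
Solve: √x = 2·P_y/P_x, so x*(P_x,P_y) = (2·P_y/P_x)², and y* = (M − P_x·x*)/P_y.
Plugging in: x* = (2·1.2/4)² = 0.36.

x* = 0.36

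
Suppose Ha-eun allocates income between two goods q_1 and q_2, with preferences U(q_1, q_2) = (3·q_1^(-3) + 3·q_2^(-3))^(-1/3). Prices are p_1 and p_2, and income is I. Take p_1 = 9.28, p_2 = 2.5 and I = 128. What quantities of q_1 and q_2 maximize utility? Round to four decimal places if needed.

From the CES first-order condition, (q_2/q_1)^(4) = p_1/p_2.
Solve for the ratio: q_2/q_1 = [p_1/p_2]^(0.25).
With the ratio pinned down, the budget gives q_1* = I/(p_1 + p_2·(q_2/q_1)) and q_2* = (q_2/q_1)·q_1*.
Numerically q_2/q_1 = 1.38804, so q_1* = 128/(9.28 + 2.5·1.38804) = 10.0391 and q_2* = 1.38804·10.0391 = 13.9347.

q_1* = 10.0391, q_2* = 13.9347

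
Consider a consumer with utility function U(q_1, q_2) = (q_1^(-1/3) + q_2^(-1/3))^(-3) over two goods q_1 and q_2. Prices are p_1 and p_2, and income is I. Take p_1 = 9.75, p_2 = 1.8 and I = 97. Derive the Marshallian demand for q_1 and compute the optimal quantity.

q_1* = 6.0095

MRS = MU_q_1/MU_q_2 = (q_2/q_1)^(4/3). Set equal to p_1/p_2.
Hence q_2/q_1 = (p_1/p_2)^(1/(4/3)), i.e. raised to the 0.75 power.
Substitute q_2 = (q_2/q_1)·q_1 into the budget: q_1* = I/(p_1 + p_2·(q_2/q_1)).
Numerically q_2/q_1 = 3.550578, so q_1* = 97/(9.75 + 1.8·3.550578) = 6.0095.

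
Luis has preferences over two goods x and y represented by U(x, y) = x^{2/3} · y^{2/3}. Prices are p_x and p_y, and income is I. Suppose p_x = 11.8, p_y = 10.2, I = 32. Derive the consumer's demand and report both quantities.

x* = 1.3559, y* = 1.5686

The MRS is y/x. Set MRS = p_x/p_y.
So 2/3·p_y·y = 2/3·p_x·x; combined with the budget, a share 0.5 of income goes to x.
Demand: x*(p_x,p_y,I) = 0.5·I/p_x and y* = 0.5·I/p_y.
At p_x=11.8, p_y=10.2, I=32: x* = 0.5·32/11.8 = 1.3559, y* = 1.5686.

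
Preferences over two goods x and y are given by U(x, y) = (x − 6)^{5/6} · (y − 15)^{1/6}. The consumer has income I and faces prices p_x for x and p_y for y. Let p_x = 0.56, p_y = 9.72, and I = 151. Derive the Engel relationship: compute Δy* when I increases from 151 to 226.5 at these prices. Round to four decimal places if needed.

Δy* = 1.2946

This is Cobb-Douglas in (x−6, y−15): tangency gives 5/6·p_y·(y−15) = 1/6·p_x·(x−6).
Substituting into the budget: x* = 6 + 5/6·(I − 6·p_x − 15·p_y)/p_x, and y* = 15 + 1/6·(…)/p_y.
Discretionary income = 151 − 6·0.56 − 15·9.72 = 1.84; y* = 15 + 1/6·1.84/9.72 = 15.0316.
At I' = 226.5: y* = 16.3261. Change: 16.3261 − 15.0316 = 1.2946.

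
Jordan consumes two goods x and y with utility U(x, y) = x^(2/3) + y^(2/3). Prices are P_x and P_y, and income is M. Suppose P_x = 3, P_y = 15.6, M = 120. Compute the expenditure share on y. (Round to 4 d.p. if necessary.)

Numerically y/x = 0.007112, so x* = 120/(3 + 15.6·0.007112) = 38.5735 and y* = 0.007112·38.5735 = 0.2743.
Expenditure on y: 15.6·0.2743 = 4.2796; share = 0.0357.

share on y = 0.0357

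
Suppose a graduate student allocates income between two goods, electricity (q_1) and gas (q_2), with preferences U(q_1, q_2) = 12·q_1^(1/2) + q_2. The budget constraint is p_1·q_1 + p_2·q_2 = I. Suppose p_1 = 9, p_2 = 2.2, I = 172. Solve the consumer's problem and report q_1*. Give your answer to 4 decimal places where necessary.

q_1* = 2.1511

Set MRS = p_1/p_2: 6·q_1^(−1/2) = p_1/p_2.
Solve: √q_1 = 6·p_2/p_1, so q_1*(p_1,p_2) = (6·p_2/p_1)², and q_2* = (I − p_1·q_1*)/p_2.
Plugging in: q_1* = (6·2.2/9)² = 2.1511.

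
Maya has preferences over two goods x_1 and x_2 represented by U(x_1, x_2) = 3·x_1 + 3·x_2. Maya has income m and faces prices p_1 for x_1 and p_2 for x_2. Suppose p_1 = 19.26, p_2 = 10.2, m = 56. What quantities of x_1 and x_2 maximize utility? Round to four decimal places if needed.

x_1* = 0, x_2* = 5.4902

Linear utility — the consumer picks whichever good has higher MU/price: 3/19.26 = 0.1558 vs 3/10.2 = 0.2941.
x_2 gives more utility per dollar, so spend all income on x_2: x_2* = m/p_2, x_1* = 0.
Numerically: x_1* = 0, x_2* = 5.4902.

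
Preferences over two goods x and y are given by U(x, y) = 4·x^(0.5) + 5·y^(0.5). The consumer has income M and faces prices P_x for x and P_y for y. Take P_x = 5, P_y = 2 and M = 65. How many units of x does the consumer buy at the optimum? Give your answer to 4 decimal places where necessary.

MU_x ∝ 4·x^(-0.5), MU_y ∝ 5·y^(-0.5), so MRS = (4/5)·(y/x)^(0.5) = P_x/P_y.
Solve for the ratio: y/x = [(5/4)·P_x/P_y]^(2).
With the ratio pinned down, the budget gives x* = M/(P_x + P_y·(y/x)) and y* = (y/x)·x*.
Numerically y/x = 9.765625, so x* = 65/(5 + 2·9.765625) = 2.6497.

x* = 2.6497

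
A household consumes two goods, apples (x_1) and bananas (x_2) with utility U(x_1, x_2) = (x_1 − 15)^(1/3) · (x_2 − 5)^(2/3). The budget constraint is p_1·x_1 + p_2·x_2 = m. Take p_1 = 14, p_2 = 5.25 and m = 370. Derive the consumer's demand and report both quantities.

Let x_1' = x_1−15, x_2' = x_2−5. MRS = (1/2)·x_2'/x_1' = p_1/p_2.
Substituting into the budget: x_1* = 15 + 1/3·(m − 15·p_1 − 5·p_2)/p_1, and x_2* = 5 + 2/3·(…)/p_2.
Discretionary income = 370 − 15·14 − 5·5.25 = 133.75; x_1* = 15 + 1/3·133.75/14 = 18.1845; x_2* = 5 + 2/3·133.75/5.25 = 21.9841.

x_1* = 18.1845, x_2* = 21.9841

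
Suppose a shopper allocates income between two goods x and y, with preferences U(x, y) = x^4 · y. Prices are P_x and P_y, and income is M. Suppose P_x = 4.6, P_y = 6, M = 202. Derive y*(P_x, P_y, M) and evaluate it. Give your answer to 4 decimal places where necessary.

MU_x/MU_y = (4·y)/(x); tangency sets this equal to P_x/P_y.
So 4·P_y·y = P_x·x; combined with the budget, a share 0.8 of income goes to x.
Demand: x*(P_x,P_y,M) = 0.8·M/P_x and y* = 0.2·M/P_y.
At P_x=4.6, P_y=6, M=202: y* = 0.2·202/6 = 6.7333.

y* = 6.7333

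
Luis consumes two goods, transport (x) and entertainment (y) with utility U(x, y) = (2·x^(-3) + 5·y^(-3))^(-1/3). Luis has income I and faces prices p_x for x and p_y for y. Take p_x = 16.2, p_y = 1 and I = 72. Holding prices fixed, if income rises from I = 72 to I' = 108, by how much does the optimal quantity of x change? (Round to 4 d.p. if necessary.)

MRS = MU_x/MU_y = (2/5)·(y/x)^(4). Set equal to p_x/p_y.
Solve for the ratio: y/x = [(5/2)·p_x/p_y]^(0.25).
With the ratio pinned down, the budget gives x* = I/(p_x + p_y·(y/x)) and y* = (y/x)·x*.
Numerically y/x = 2.522689, so x* = 72/(16.2 + 1·2.522689) = 3.8456.
At I' = 108: x* = 5.7684. Change: 5.7684 − 3.8456 = 1.9228.

Δx* = 1.9228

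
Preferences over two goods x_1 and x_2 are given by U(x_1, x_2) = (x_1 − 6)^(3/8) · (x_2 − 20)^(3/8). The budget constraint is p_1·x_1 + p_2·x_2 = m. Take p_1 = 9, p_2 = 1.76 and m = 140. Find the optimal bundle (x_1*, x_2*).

x_1* = 8.8222, x_2* = 34.4318

This is Cobb-Douglas in (x_1−6, x_2−20): tangency gives 0.375·p_2·(x_2−20) = 0.375·p_1·(x_1−6).
After buying the subsistence bundle (6, 20), a share 0.5 of the remaining income goes to x_1: x_1* = 6 + 0.5·(m − 6p_1 − 20p_2)/p_1.
Discretionary income = 140 − 6·9 − 20·1.76 = 50.8; x_1* = 6 + 0.5·50.8/9 = 8.8222; x_2* = 20 + 0.5·50.8/1.76 = 34.4318.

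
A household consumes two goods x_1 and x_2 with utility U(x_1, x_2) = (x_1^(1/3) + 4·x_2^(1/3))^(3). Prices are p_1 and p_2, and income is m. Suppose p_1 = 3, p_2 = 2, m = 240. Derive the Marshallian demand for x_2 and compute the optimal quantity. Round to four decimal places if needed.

MRS = MU_x_1/MU_x_2 = (1/4)·(x_2/x_1)^(2/3). Set equal to p_1/p_2.
Hence x_2/x_1 = (4·p_1/p_2)^(1/(2/3)), i.e. raised to the 1.5 power.
With the ratio pinned down, the budget gives x_1* = m/(p_1 + p_2·(x_2/x_1)) and x_2* = (x_2/x_1)·x_1*.
Numerically x_2/x_1 = 14.696938, so x_1* = 240/(3 + 2·14.696938) = 7.4088 and x_2* = 14.696938·7.4088 = 108.8868.

x_2* = 108.8868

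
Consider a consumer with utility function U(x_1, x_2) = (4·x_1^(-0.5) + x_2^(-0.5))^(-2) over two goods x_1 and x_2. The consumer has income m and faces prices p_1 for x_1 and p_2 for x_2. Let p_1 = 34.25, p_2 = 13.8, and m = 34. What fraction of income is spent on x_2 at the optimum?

MRS = MU_x_1/MU_x_2 = 4·(x_2/x_1)^(1.5). Set equal to p_1/p_2.
Solve for the ratio: x_2/x_1 = [(1/4)·p_1/p_2]^(2/3).
With the ratio pinned down, the budget gives x_1* = m/(p_1 + p_2·(x_2/x_1)) and x_2* = (x_2/x_1)·x_1*.
Numerically x_2/x_1 = 0.727469, so x_1* = 34/(34.25 + 13.8·0.727469) = 0.7677 and x_2* = 0.727469·0.7677 = 0.5585.
Expenditure on x_2: 13.8·0.5585 = 7.7068; share = 0.2267.

share on x_2 = 0.2267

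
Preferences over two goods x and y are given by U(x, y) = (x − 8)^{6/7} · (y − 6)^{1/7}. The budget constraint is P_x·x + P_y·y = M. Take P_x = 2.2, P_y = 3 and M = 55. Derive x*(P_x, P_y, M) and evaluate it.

x* = 15.5584

Let x' = x−8, y' = y−6. MRS = 6·y'/x' = P_x/P_y.
After buying the subsistence bundle (8, 6), a share 6/7 of the remaining income goes to x: x* = 8 + 6/7·(M − 8P_x − 6P_y)/P_x.
Discretionary income = 55 − 8·2.2 − 6·3 = 19.4; x* = 8 + 6/7·19.4/2.2 = 15.5584.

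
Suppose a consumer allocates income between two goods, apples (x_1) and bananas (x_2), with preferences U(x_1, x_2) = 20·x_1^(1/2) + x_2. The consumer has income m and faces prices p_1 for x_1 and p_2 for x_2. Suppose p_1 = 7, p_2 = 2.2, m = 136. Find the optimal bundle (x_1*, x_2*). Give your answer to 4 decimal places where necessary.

x_1* = 9.8776, x_2* = 30.3896

MU_x_1 = 10/√x_1, MU_x_2 = 1. Tangency: 10/√x_1 = p_1/p_2.
Thus x_1* = (10·p_2/p_1)² — independent of m — with the rest of income spent on x_2.
Plugging in: x_1* = (10·2.2/7)² = 9.8776, x_2* = 30.3896.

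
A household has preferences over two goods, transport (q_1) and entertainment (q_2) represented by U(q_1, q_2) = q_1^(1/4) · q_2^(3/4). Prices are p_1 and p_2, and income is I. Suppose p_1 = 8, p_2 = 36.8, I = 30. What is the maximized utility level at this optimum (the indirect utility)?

MU_q_1/MU_q_2 = (0.25·q_2)/(0.75·q_1); tangency sets this equal to p_1/p_2.
So 0.25·p_2·q_2 = 0.75·p_1·q_1; combined with the budget, a share 0.25 of income goes to q_1.
Demand: q_1*(p_1,p_2,I) = 0.25·I/p_1 and q_2* = 0.75·I/p_2.
At p_1=8, p_2=36.8, I=30: q_1* = 0.25·30/8 = 0.9375, q_2* = 0.6114.
Utility at the optimum: U(0.9375, 0.6114) = 0.6804.

V = 0.6804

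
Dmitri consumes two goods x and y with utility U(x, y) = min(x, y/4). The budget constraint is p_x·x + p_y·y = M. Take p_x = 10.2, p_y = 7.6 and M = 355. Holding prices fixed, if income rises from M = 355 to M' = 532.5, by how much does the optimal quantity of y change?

Δy* = 17.4877

Leontief preferences: the optimum is at the kink where x/1 = y/4, i.e. y = 4·x.
Budget: p_x·x + p_y·4·x = M, so (p_x + 4·p_y)·x = M.
Demand: x*(p_x,p_y,M) = M/(p_x + 4·p_y), y* = 4·M/(p_x + 4·p_y).
Here 10.2 + 4·7.6 = 40.6, giving y* = 34.9754.
At M' = 532.5: y* = 52.4631. Change: 52.4631 − 34.9754 = 17.4877.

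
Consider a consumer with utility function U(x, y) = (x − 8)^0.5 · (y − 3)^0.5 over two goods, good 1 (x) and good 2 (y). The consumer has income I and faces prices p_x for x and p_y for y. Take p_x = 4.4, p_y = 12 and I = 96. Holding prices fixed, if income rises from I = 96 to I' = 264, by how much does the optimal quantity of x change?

This is Cobb-Douglas in (x−8, y−3): tangency gives 0.5·p_y·(y−3) = 0.5·p_x·(x−8).
Substituting into the budget: x* = 8 + 0.5·(I − 8·p_x − 3·p_y)/p_x, and y* = 3 + 0.5·(…)/p_y.
Discretionary income = 96 − 8·4.4 − 3·12 = 24.8; x* = 8 + 0.5·24.8/4.4 = 10.8182.
At I' = 264: x* = 29.9091. Change: 29.9091 − 10.8182 = 19.0909.

Δx* = 19.0909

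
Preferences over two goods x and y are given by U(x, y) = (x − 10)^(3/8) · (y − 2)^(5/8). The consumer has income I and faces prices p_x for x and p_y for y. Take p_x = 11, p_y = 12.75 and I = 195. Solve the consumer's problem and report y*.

MRS = (3/5)·(y−2)/(x−10). Tangency with p_x/p_y gives y−2 = (5/3)·(p_x/p_y)·(x−10).
After buying the subsistence bundle (10, 2), a share 0.375 of the remaining income goes to x: x* = 10 + 0.375·(I − 10p_x − 2p_y)/p_x.
Discretionary income = 195 − 10·11 − 2·12.75 = 59.5; y* = 2 + 0.625·59.5/12.75 = 4.9167.

y* = 4.9167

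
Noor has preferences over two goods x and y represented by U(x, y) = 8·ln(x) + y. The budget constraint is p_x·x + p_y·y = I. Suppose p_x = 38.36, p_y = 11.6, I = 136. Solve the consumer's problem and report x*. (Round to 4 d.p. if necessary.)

x* = 2.4192

At the given prices: x* = 8·11.6/38.36 = 2.4192.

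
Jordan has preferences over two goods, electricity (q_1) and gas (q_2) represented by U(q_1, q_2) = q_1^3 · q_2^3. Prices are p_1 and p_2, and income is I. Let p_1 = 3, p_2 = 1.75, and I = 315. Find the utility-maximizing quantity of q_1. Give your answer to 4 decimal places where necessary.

q_1* = 52.5

Tangency: MRS = q_2/q_1 = p_1/p_2.
So 3·p_2·q_2 = 3·p_1·q_1; combined with the budget, a share 0.5 of income goes to q_1.
Demand: q_1*(p_1,p_2,I) = 0.5·I/p_1 and q_2* = 0.5·I/p_2.
At p_1=3, p_2=1.75, I=315: q_1* = 0.5·315/3 = 52.5.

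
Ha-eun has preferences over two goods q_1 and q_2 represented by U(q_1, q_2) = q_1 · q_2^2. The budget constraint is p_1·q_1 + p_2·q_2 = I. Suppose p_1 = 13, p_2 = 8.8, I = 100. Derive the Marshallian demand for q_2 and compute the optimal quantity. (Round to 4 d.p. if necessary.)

MU_q_1/MU_q_2 = (q_2)/(2·q_1); tangency sets this equal to p_1/p_2.
So p_2·q_2 = 2·p_1·q_1; combined with the budget, a share 1/3 of income goes to q_1.
Demand: q_1*(p_1,p_2,I) = 1/3·I/p_1 and q_2* = 2/3·I/p_2.
At p_1=13, p_2=8.8, I=100: q_2* = 2/3·100/8.8 = 7.5758.

q_2* = 7.5758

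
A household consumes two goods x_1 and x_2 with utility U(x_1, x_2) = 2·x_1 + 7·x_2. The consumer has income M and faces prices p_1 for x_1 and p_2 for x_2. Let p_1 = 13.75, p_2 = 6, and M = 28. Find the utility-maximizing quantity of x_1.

Perfect substitutes: compare marginal utility per dollar. 2/p_1 vs 7/p_2 → 0.1455 vs 1.1667.
x_2 gives more utility per dollar, so spend all income on x_2: x_2* = M/p_2, x_1* = 0.
Numerically: x_1* = 0, x_2* = 4.6667.

x_1* = 0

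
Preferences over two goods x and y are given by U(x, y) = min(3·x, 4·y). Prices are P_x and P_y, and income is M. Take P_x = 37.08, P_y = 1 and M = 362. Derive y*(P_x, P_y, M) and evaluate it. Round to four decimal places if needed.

y* = 7.1768

With perfect complements, no substitution: consume in ratio x:y = 4:3.
Budget: P_x·x + P_y·(3/4)·x = M, so (4·P_x + 3·P_y)·x = 4·M.
Demand: x*(P_x,P_y,M) = 4·M/(4·P_x + 3·P_y), y* = 3·M/(4·P_x + 3·P_y).
Here 4·37.08 + 3·1 = 151.32, giving y* = 7.1768.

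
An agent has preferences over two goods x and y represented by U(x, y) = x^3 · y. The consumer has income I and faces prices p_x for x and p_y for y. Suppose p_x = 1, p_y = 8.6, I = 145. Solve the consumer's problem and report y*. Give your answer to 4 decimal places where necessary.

y* = 4.2151

The MRS is 3·y/x. Set MRS = p_x/p_y.
So 3·p_y·y = p_x·x; combined with the budget, a share 0.75 of income goes to x.
Demand: x*(p_x,p_y,I) = 0.75·I/p_x and y* = 0.25·I/p_y.
At p_x=1, p_y=8.6, I=145: y* = 0.25·145/8.6 = 4.2151.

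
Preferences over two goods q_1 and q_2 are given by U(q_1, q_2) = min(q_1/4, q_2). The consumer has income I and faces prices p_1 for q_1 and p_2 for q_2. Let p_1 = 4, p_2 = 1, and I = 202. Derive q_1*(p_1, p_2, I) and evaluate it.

Leontief preferences: the optimum is at the kink where q_1/4 = q_2/1, i.e. q_2 = (1/4)·q_1.
Budget: p_1·q_1 + p_2·(1/4)·q_1 = I, so (4·p_1 + p_2)·q_1 = 4·I.
Demand: q_1*(p_1,p_2,I) = 4·I/(4·p_1 + p_2), q_2* = I/(4·p_1 + p_2).
Here 4·4 + 1 = 17, giving q_1* = 47.5294.

q_1* = 47.5294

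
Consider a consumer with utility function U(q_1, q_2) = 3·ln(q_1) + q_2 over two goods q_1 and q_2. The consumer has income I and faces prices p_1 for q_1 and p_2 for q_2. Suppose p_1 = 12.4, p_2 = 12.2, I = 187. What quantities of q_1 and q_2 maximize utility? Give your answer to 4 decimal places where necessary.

q_1* = 2.9516, q_2* = 12.3279

Set MRS = p_1/p_2: (3/q_1)/1 = p_1/p_2.
So q_1*(p_1,p_2) = 3·p_2/p_1, independent of income; and q_2* = (I − 3·p_2)/p_2.
At the given prices: q_1* = 3·12.2/12.4 = 2.9516, and q_2* = 12.3279.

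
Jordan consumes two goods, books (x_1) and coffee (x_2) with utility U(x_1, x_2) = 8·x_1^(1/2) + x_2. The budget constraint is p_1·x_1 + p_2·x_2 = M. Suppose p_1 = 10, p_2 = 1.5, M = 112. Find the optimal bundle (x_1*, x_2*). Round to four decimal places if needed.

x_1* = 0.36, x_2* = 72.2667

Set MRS = p_1/p_2: 4·x_1^(−1/2) = p_1/p_2.
Thus x_1* = (4·p_2/p_1)² — independent of M — with the rest of income spent on x_2.
Plugging in: x_1* = (4·1.5/10)² = 0.36, x_2* = 72.2667.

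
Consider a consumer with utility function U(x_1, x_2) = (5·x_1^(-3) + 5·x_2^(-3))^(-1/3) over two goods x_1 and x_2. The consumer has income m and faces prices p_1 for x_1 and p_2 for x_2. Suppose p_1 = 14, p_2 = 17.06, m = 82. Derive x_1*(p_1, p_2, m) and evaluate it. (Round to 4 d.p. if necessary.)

MU_x_1 ∝ 5·x_1^(-4), MU_x_2 ∝ 5·x_2^(-4), so MRS = (x_2/x_1)^(4) = p_1/p_2.
Solve for the ratio: x_2/x_1 = [p_1/p_2]^(0.25).
With the ratio pinned down, the budget gives x_1* = m/(p_1 + p_2·(x_2/x_1)) and x_2* = (x_2/x_1)·x_1*.
Numerically x_2/x_1 = 0.951781, so x_1* = 82/(14 + 17.06·0.951781) = 2.7119.

x_1* = 2.7119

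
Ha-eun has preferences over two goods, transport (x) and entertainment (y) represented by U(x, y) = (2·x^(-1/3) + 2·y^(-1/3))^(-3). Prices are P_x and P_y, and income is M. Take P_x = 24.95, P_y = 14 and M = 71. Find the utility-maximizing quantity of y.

y* = 2.3529

MU_x ∝ 2·x^(-4/3), MU_y ∝ 2·y^(-4/3), so MRS = (y/x)^(4/3) = P_x/P_y.
Solve for the ratio: y/x = [P_x/P_y]^(0.75).
Substitute y = (y/x)·x into the budget: x* = M/(P_x + P_y·(y/x)).
Numerically y/x = 1.542435, so x* = 71/(24.95 + 14·1.542435) = 1.5254 and y* = 1.542435·1.5254 = 2.3529.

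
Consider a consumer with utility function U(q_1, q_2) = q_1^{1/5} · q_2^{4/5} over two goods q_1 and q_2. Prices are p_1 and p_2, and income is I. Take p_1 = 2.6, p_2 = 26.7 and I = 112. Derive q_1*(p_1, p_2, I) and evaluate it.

q_1* = 8.6154

Tangency: MRS = (1/4)·q_2/q_1 = p_1/p_2.
Rearranging, p_2·q_2 = 4·p_1·q_1. Substituting into the budget gives p_1·q_1·(1 + 4) = I.
Demand: q_1*(p_1,p_2,I) = 0.2·I/p_1 and q_2* = 0.8·I/p_2.
At p_1=2.6, p_2=26.7, I=112: q_1* = 0.2·112/2.6 = 8.6154.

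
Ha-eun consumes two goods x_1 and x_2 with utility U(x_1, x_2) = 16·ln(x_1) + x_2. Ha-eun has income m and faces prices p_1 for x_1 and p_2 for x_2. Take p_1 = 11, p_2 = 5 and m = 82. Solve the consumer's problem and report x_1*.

x_1* = 7.2727

MU_x_1 = 16/x_1, MU_x_2 = 1. Tangency: 16/x_1 = p_1/p_2.
So x_1*(p_1,p_2) = 16·p_2/p_1, independent of income; and x_2* = (m − 16·p_2)/p_2.
At the given prices: x_1* = 16·5/11 = 7.2727.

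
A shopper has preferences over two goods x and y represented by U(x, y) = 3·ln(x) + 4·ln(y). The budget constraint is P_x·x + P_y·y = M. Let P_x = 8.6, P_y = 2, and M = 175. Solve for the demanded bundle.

x* = 8.7209, y* = 50

Demand: x*(P_x,P_y,M) = 3/7·M/P_x and y* = 4/7·M/P_y.
At P_x=8.6, P_y=2, M=175: x* = 3/7·175/8.6 = 8.7209, y* = 50.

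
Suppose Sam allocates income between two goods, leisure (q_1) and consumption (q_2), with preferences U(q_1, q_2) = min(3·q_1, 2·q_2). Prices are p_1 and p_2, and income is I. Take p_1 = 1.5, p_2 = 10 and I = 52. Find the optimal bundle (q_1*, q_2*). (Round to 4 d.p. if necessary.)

Leontief preferences: the optimum is at the kink where q_1/2 = q_2/3, i.e. q_2 = (3/2)·q_1.
Budget: p_1·q_1 + p_2·(3/2)·q_1 = I, so (2·p_1 + 3·p_2)·q_1 = 2·I.
Demand: q_1*(p_1,p_2,I) = 2·I/(2·p_1 + 3·p_2), q_2* = 3·I/(2·p_1 + 3·p_2).
Here 2·1.5 + 3·10 = 33, giving q_1* = 3.1515 and q_2* = 4.7273.

q_1* = 3.1515, q_2* = 4.7273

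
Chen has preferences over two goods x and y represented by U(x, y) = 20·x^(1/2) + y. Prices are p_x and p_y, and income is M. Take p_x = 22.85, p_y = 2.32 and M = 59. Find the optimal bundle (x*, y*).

x* = 1.0309, y* = 15.2779

Utility is quasi-linear in y; the FOC for x is 10/√x = p_x/p_y.
Thus x* = (10·p_y/p_x)² — independent of M — with the rest of income spent on y.
Plugging in: x* = (10·2.32/22.85)² = 1.0309, y* = 15.2779.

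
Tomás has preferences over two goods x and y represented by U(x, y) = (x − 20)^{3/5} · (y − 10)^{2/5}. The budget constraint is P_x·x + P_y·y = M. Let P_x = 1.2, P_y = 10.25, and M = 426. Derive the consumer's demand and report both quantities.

x* = 169.75, y* = 21.6878

This is Cobb-Douglas in (x−20, y−10): tangency gives 0.6·P_y·(y−10) = 0.4·P_x·(x−20).
Substituting into the budget: x* = 20 + 0.6·(M − 20·P_x − 10·P_y)/P_x, and y* = 10 + 0.4·(…)/P_y.
Discretionary income = 426 − 20·1.2 − 10·10.25 = 299.5; x* = 20 + 0.6·299.5/1.2 = 169.75; y* = 10 + 0.4·299.5/10.25 = 21.6878.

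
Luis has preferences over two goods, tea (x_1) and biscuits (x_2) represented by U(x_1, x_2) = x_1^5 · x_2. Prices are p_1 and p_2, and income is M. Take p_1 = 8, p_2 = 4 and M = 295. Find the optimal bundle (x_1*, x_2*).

x_1* = 30.7292, x_2* = 12.2917

The MRS is 5·x_2/x_1. Set MRS = p_1/p_2.
So 5·p_2·x_2 = p_1·x_1; combined with the budget, a share 5/6 of income goes to x_1.
Demand: x_1*(p_1,p_2,M) = 5/6·M/p_1 and x_2* = 1/6·M/p_2.
At p_1=8, p_2=4, M=295: x_1* = 5/6·295/8 = 30.7292, x_2* = 12.2917.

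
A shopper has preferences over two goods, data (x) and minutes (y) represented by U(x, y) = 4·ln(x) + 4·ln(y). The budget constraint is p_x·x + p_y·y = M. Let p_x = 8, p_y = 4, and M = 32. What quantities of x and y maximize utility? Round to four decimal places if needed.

x* = 2, y* = 4

MU_x/MU_y = (4·y)/(4·x); tangency sets this equal to p_x/p_y.
So 4·p_y·y = 4·p_x·x; combined with the budget, a share 0.5 of income goes to x.
Demand: x*(p_x,p_y,M) = 0.5·M/p_x and y* = 0.5·M/p_y.
At p_x=8, p_y=4, M=32: x* = 0.5·32/8 = 2, y* = 4.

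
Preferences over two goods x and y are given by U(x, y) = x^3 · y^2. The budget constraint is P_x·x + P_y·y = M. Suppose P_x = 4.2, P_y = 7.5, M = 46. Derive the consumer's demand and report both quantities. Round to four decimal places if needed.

x* = 6.5714, y* = 2.4533

The MRS is (3/2)·y/x. Set MRS = P_x/P_y.
So 3·P_y·y = 2·P_x·x; combined with the budget, a share 0.6 of income goes to x.
Demand: x*(P_x,P_y,M) = 0.6·M/P_x and y* = 0.4·M/P_y.
At P_x=4.2, P_y=7.5, M=46: x* = 0.6·46/4.2 = 6.5714, y* = 2.4533.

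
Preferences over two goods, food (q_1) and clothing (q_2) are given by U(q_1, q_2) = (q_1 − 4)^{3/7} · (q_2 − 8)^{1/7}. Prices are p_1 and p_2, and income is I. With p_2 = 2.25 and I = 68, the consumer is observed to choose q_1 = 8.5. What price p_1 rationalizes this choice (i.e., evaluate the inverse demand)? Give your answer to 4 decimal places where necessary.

p_1 = 5

This is Cobb-Douglas in (q_1−4, q_2−8): tangency gives 3/7·p_2·(q_2−8) = 1/7·p_1·(q_1−4).
After buying the subsistence bundle (4, 8), a share 0.75 of the remaining income goes to q_1: q_1* = 4 + 0.75·(I − 4p_1 − 8p_2)/p_1.
Set q_1* = 8.5 in the demand function and solve for p_1: p_1 = 5.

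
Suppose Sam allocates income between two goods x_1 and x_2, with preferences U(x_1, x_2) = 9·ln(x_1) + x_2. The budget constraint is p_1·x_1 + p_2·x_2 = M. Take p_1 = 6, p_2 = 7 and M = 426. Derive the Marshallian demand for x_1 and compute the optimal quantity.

x_1* = 10.5

MU_x_1 = 9/x_1, MU_x_2 = 1. Tangency: 9/x_1 = p_1/p_2.
So x_1*(p_1,p_2) = 9·p_2/p_1, independent of income; and x_2* = (M − 9·p_2)/p_2.
At the given prices: x_1* = 9·7/6 = 10.5.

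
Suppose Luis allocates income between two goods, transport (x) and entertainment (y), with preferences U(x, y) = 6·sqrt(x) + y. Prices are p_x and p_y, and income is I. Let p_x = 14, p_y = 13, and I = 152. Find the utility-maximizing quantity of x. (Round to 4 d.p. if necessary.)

Solve: √x = 3·p_y/p_x, so x*(p_x,p_y) = (3·p_y/p_x)², and y* = (I − p_x·x*)/p_y.
Plugging in: x* = (3·13/14)² = 7.7602.

x* = 7.7602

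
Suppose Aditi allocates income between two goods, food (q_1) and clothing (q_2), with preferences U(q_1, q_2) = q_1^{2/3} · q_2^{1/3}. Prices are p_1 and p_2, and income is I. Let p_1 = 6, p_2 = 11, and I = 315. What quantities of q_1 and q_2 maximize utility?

Demand: q_1*(p_1,p_2,I) = 2/3·I/p_1 and q_2* = 1/3·I/p_2.
At p_1=6, p_2=11, I=315: q_1* = 2/3·315/6 = 35, q_2* = 9.5455.

q_1* = 35, q_2* = 9.5455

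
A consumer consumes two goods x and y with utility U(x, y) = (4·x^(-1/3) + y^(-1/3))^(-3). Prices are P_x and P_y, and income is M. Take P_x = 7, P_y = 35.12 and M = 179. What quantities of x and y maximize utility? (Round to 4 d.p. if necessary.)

MU_x ∝ 4·x^(-4/3), MU_y ∝ y^(-4/3), so MRS = 4·(y/x)^(4/3) = P_x/P_y.
Solve for the ratio: y/x = [(1/4)·P_x/P_y]^(0.75).
Substitute y = (y/x)·x into the budget: x* = M/(P_x + P_y·(y/x)).
Numerically y/x = 0.105466, so x* = 179/(7 + 35.12·0.105466) = 16.7228 and y* = 0.105466·16.7228 = 1.7637.

x* = 16.7228, y* = 1.7637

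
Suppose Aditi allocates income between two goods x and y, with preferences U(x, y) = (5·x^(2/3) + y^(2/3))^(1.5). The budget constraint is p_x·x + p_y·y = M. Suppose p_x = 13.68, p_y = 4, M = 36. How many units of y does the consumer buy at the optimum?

y* = 0.7701

From the CES first-order condition, 5·(y/x)^(1/3) = p_x/p_y.
Hence y/x = ((1/5)·p_x/p_y)^(1/(1/3)), i.e. raised to the 3 power.
With the ratio pinned down, the budget gives x* = M/(p_x + p_y·(y/x)) and y* = (y/x)·x*.
Numerically y/x = 0.320014, so x* = 36/(13.68 + 4·0.320014) = 2.4064 and y* = 0.320014·2.4064 = 0.7701.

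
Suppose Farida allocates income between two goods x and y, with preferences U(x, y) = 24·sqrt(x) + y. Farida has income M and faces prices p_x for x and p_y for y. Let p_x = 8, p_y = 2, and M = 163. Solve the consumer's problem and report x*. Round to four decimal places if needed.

Solve: √x = 12·p_y/p_x, so x*(p_x,p_y) = (12·p_y/p_x)², and y* = (M − p_x·x*)/p_y.
Plugging in: x* = (12·2/8)² = 9.

x* = 9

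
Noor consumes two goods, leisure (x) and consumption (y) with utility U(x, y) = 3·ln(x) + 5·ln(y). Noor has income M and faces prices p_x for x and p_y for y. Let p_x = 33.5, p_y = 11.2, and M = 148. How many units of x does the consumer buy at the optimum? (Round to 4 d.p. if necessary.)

x* = 1.6567

MU_x/MU_y = (3·y)/(5·x); tangency sets this equal to p_x/p_y.
Rearranging, p_y·y = (5/3)·p_x·x. Substituting into the budget gives p_x·x·(1 + (5/3)) = M.
Demand: x*(p_x,p_y,M) = 0.375·M/p_x and y* = 0.625·M/p_y.
At p_x=33.5, p_y=11.2, M=148: x* = 0.375·148/33.5 = 1.6567.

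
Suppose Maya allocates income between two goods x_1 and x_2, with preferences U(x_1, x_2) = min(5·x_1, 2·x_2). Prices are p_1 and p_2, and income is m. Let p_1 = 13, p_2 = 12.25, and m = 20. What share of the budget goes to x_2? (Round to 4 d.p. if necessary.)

share on x_2 = 0.702

With perfect complements, no substitution: consume in ratio x_1:x_2 = 2:5.
Budget: p_1·x_1 + p_2·(5/2)·x_1 = m, so (2·p_1 + 5·p_2)·x_1 = 2·m.
Demand: x_1*(p_1,p_2,m) = 2·m/(2·p_1 + 5·p_2), x_2* = 5·m/(2·p_1 + 5·p_2).
Here 2·13 + 5·12.25 = 87.25, giving x_1* = 0.4585 and x_2* = 1.1461.
Expenditure on x_2: 12.25·1.1461 = 14.0401; share = 0.702.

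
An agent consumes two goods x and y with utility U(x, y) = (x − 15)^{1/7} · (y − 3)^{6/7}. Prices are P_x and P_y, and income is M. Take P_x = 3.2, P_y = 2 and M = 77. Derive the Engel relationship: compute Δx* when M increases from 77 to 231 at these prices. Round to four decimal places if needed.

Δx* = 6.875

Substituting into the budget: x* = 15 + 1/7·(M − 15·P_x − 3·P_y)/P_x, and y* = 3 + 6/7·(…)/P_y.
Discretionary income = 77 − 15·3.2 − 3·2 = 23; x* = 15 + 1/7·23/3.2 = 16.0268.
At M' = 231: x* = 22.9018. Change: 22.9018 − 16.0268 = 6.875.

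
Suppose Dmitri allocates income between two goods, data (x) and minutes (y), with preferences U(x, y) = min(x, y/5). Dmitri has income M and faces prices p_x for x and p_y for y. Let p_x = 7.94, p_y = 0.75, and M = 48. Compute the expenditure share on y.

Demand: x*(p_x,p_y,M) = M/(p_x + 5·p_y), y* = 5·M/(p_x + 5·p_y).
Here 7.94 + 5·0.75 = 11.69, giving x* = 4.1061 and y* = 20.5304.
Expenditure on y: 0.75·20.5304 = 15.3978; share = 0.3208.

share on y = 0.3208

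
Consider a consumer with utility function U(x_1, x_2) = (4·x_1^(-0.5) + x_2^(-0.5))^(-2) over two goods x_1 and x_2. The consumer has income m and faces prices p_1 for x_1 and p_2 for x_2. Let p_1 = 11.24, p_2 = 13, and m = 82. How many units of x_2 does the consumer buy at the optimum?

x_2* = 1.8549

From the CES first-order condition, 4·(x_2/x_1)^(1.5) = p_1/p_2.
Hence x_2/x_1 = ((1/4)·p_1/p_2)^(1/(1.5)), i.e. raised to the 2/3 power.
With the ratio pinned down, the budget gives x_1* = m/(p_1 + p_2·(x_2/x_1)) and x_2* = (x_2/x_1)·x_1*.
Numerically x_2/x_1 = 0.360171, so x_1* = 82/(11.24 + 13·0.360171) = 5.15 and x_2* = 0.360171·5.15 = 1.8549.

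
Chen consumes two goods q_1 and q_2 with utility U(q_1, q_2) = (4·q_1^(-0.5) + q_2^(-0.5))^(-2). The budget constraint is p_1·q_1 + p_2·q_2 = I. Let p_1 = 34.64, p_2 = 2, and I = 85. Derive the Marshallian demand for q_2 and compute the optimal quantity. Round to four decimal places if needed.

From the CES first-order condition, 4·(q_2/q_1)^(1.5) = p_1/p_2.
Solve for the ratio: q_2/q_1 = [(1/4)·p_1/p_2]^(2/3).
With the ratio pinned down, the budget gives q_1* = I/(p_1 + p_2·(q_2/q_1)) and q_2* = (q_2/q_1)·q_1*.
Numerically q_2/q_1 = 2.656594, so q_1* = 85/(34.64 + 2·2.656594) = 2.1275 and q_2* = 2.656594·2.1275 = 5.6519.

q_2* = 5.6519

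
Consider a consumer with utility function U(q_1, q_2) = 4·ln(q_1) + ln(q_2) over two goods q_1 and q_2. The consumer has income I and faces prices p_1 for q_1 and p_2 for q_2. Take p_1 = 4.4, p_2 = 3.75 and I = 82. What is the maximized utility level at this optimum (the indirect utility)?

V = 12.2834

MU_q_1/MU_q_2 = (4·q_2)/(q_1); tangency sets this equal to p_1/p_2.
Rearranging, p_2·q_2 = (1/4)·p_1·q_1. Substituting into the budget gives p_1·q_1·(1 + (1/4)) = I.
Demand: q_1*(p_1,p_2,I) = 0.8·I/p_1 and q_2* = 0.2·I/p_2.
At p_1=4.4, p_2=3.75, I=82: q_1* = 0.8·82/4.4 = 14.9091, q_2* = 4.3733.
Utility at the optimum: U(14.9091, 4.3733) = 12.2834.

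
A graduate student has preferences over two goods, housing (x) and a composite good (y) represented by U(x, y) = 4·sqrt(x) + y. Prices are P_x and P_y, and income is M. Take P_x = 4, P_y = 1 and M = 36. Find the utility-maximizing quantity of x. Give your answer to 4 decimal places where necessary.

Utility is quasi-linear in y; the FOC for x is 2/√x = P_x/P_y.
Thus x* = (2·P_y/P_x)² — independent of M — with the rest of income spent on y.
Plugging in: x* = (2·1/4)² = 0.25.

x* = 0.25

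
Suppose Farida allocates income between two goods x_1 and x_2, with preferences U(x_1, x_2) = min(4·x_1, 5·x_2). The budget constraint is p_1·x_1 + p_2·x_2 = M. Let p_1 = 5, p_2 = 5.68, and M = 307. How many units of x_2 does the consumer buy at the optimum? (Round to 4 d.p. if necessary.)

x_2* = 25.7334

With perfect complements, no substitution: consume in ratio x_1:x_2 = 5:4.
Budget: p_1·x_1 + p_2·(4/5)·x_1 = M, so (5·p_1 + 4·p_2)·x_1 = 5·M.
Demand: x_1*(p_1,p_2,M) = 5·M/(5·p_1 + 4·p_2), x_2* = 4·M/(5·p_1 + 4·p_2).
Here 5·5 + 4·5.68 = 47.72, giving x_2* = 25.7334.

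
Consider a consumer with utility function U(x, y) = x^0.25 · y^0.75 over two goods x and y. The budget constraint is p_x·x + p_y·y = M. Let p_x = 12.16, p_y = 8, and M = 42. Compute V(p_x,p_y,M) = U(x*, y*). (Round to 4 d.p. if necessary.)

At p_x=12.16, p_y=8, M=42: x* = 0.25·42/12.16 = 0.8635, y* = 3.9375.
Utility at the optimum: U(0.8635, 3.9375) = 2.6945.

V = 2.6945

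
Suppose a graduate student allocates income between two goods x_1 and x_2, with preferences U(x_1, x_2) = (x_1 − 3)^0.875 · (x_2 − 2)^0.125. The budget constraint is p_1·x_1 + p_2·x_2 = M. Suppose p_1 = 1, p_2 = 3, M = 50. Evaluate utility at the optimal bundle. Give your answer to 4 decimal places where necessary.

This is Cobb-Douglas in (x_1−3, x_2−2): tangency gives 0.875·p_2·(x_2−2) = 0.125·p_1·(x_1−3).
After buying the subsistence bundle (3, 2), a share 0.875 of the remaining income goes to x_1: x_1* = 3 + 0.875·(M − 3p_1 − 2p_2)/p_1.
Discretionary income = 50 − 3·1 − 2·3 = 41; x_1* = 3 + 0.875·41/1 = 38.875; x_2* = 2 + 0.125·41/3 = 3.7083.
Utility at the optimum: U(38.875, 3.7083) = 24.5197.

V = 24.5197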